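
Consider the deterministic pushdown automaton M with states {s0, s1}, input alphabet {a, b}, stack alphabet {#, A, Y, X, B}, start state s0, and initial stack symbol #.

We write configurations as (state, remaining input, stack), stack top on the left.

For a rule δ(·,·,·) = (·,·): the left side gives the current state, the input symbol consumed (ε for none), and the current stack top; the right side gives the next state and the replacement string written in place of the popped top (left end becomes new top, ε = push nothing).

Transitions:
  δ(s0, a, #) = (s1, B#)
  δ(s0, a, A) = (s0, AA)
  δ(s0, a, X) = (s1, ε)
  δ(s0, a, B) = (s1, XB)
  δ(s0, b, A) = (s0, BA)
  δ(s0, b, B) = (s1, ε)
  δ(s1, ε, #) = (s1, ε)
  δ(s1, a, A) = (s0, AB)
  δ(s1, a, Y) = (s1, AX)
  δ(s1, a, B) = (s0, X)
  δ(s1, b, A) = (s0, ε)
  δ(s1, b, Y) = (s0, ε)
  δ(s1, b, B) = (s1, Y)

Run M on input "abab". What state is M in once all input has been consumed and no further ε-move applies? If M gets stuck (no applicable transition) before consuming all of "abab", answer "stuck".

(s0, abab, #)
  read a, top #: go to s1, push B# → (s1, bab, B#)
  read b, top B: go to s1, push Y → (s1, ab, Y#)
  read a, top Y: go to s1, push AX → (s1, b, AX#)
  read b, top A: go to s0, push ε → (s0, ε, X#)
All input consumed; M is in state s0.

s0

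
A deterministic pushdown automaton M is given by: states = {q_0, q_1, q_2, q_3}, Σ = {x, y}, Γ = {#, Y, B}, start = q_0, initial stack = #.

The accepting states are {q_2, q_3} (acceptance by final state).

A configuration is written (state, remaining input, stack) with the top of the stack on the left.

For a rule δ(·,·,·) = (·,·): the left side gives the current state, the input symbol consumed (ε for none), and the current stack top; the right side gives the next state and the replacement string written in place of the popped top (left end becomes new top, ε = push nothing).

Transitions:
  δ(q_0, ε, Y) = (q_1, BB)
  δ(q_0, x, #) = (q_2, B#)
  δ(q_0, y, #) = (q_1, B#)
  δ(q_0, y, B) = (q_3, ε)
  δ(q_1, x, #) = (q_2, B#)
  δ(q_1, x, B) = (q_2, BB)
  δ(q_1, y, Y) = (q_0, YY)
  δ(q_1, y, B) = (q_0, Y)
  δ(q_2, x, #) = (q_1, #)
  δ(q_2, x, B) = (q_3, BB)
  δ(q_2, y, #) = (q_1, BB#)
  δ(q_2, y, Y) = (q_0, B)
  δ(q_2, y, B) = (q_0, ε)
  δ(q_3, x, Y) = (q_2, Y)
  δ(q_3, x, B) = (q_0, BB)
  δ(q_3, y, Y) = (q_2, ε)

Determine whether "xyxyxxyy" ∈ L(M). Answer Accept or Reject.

Reject

(q_0, xyxyxxyy, #)
  read x, top #: go to q_2, push B# → (q_2, yxyxxyy, B#)
  read y, top B: go to q_0, push ε → (q_0, xyxxyy, #)
  read x, top #: go to q_2, push B# → (q_2, yxxyy, B#)
  read y, top B: go to q_0, push ε → (q_0, xxyy, #)
  read x, top #: go to q_2, push B# → (q_2, xyy, B#)
  read x, top B: go to q_3, push BB → (q_3, yy, BB#)
No transition applies at (q_3, yy, BB#); input not fully consumed.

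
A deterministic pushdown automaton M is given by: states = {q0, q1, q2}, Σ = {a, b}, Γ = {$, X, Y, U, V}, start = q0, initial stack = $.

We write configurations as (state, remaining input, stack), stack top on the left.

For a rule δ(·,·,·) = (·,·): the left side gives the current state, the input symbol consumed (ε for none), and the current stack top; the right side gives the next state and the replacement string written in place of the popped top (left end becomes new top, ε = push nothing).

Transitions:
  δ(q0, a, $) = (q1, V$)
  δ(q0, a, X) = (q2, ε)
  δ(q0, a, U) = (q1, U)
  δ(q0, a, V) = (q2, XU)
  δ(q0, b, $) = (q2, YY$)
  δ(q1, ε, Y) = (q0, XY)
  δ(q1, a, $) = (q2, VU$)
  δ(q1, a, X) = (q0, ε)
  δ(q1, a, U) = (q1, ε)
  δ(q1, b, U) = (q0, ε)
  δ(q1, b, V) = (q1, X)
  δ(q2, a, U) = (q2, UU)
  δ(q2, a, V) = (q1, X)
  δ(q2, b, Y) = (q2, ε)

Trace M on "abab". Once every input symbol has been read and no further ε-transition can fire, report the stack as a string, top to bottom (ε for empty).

YY$

(q0, abab, $) ⊢ (q1, bab, V$) ⊢ (q1, ab, X$) ⊢ (q0, b, $) ⊢ (q2, ε, YY$)
All input consumed in state q2 with stack YY$.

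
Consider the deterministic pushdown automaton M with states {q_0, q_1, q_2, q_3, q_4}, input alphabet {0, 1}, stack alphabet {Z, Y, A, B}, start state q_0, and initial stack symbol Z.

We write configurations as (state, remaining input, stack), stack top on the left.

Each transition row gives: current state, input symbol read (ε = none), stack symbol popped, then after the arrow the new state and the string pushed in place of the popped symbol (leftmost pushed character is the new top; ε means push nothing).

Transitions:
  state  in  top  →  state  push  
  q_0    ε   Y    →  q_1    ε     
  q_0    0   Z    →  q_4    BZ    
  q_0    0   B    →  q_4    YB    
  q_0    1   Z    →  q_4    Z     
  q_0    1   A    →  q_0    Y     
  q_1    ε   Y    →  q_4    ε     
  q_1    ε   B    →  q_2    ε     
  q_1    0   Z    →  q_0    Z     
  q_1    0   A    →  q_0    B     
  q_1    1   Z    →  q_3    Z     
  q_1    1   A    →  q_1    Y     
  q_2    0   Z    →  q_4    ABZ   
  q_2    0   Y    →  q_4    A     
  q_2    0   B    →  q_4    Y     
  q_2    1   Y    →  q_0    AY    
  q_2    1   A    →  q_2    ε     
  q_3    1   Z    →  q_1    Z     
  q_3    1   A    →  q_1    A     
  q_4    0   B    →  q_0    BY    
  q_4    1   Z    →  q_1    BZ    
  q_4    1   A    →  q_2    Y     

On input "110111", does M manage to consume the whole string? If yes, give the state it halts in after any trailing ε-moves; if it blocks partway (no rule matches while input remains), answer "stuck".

q_4

(q_0, 110111, Z) ⊢ (q_4, 10111, Z) ⊢ (q_1, 0111, BZ) ⊢ (q_2, 0111, Z) ⊢ (q_4, 111, ABZ) ⊢ (q_2, 11, YBZ) ⊢ (q_0, 1, AYBZ) ⊢ (q_0, ε, YYBZ) ⊢ (q_1, ε, YBZ) ⊢ (q_4, ε, BZ)
All input consumed; M is in state q_4.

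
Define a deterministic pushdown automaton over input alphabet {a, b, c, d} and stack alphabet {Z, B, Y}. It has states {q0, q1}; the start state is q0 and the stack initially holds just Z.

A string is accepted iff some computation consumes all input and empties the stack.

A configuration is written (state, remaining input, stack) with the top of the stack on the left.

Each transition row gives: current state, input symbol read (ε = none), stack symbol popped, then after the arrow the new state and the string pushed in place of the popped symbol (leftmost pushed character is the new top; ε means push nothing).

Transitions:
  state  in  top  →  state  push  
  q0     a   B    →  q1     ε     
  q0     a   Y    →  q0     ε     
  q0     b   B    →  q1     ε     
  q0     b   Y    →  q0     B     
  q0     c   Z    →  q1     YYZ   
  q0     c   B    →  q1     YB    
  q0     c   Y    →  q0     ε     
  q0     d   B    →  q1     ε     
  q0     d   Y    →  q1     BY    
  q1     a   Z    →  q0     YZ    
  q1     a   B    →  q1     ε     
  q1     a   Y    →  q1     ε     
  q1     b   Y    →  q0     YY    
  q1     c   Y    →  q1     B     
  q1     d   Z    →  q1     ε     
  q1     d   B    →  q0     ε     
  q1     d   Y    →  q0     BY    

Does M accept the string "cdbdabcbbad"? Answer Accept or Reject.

(q0, cdbdabcbbad, Z) ⊢ (q1, dbdabcbbad, YYZ) ⊢ (q0, bdabcbbad, BYYZ) ⊢ (q1, dabcbbad, YYZ) ⊢ (q0, abcbbad, BYYZ) ⊢ (q1, bcbbad, YYZ) ⊢ (q0, cbbad, YYYZ) ⊢ (q0, bbad, YYZ) ⊢ (q0, bad, BYZ) ⊢ (q1, ad, YZ) ⊢ (q1, d, Z) ⊢ (q1, ε, ε)
All input consumed and the stack is empty.

Accept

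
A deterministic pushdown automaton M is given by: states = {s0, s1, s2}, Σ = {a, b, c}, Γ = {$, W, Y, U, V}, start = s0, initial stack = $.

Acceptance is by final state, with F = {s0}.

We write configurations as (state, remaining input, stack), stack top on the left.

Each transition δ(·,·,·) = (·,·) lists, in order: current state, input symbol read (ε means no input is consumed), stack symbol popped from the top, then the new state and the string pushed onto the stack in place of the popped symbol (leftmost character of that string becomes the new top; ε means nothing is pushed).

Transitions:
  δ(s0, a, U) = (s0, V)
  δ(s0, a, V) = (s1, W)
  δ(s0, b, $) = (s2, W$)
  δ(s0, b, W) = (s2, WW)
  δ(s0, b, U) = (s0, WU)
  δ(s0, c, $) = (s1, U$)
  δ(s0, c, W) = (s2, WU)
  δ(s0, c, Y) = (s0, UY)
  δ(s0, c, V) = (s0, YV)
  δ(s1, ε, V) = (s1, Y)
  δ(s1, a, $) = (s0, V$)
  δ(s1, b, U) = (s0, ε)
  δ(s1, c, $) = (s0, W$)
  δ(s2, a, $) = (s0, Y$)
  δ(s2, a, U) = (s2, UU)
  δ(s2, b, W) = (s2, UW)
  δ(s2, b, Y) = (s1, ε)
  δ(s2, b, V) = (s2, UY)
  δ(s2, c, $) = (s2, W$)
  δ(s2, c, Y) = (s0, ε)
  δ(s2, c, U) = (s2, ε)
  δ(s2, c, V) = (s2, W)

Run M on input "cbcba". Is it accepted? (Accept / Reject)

(s0, cbcba, $)
  read c, top $: go to s1, push U$ → (s1, bcba, U$)
  read b, top U: go to s0, push ε → (s0, cba, $)
  read c, top $: go to s1, push U$ → (s1, ba, U$)
  read b, top U: go to s0, push ε → (s0, a, $)
No transition applies at (s0, a, $); input not fully consumed.

Reject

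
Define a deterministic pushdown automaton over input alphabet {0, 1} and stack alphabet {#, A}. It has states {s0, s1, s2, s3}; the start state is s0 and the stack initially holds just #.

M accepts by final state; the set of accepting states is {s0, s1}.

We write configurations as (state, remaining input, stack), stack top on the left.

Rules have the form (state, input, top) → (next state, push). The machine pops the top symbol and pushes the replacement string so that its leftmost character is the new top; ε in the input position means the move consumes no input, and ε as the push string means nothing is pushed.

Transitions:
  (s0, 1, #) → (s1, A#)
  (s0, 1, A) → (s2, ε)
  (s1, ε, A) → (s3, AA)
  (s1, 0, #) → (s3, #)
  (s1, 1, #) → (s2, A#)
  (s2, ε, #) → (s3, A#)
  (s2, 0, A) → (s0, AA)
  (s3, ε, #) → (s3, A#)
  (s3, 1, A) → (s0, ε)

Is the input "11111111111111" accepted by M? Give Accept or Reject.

(s0, 11111111111111, #)
  read 1, top #: go to s1, push A# → (s1, 1111111111111, A#)
  ε-move, top A: go to s3, push AA → (s3, 1111111111111, AA#)
  read 1, top A: go to s0, push ε → (s0, 111111111111, A#)
  read 1, top A: go to s2, push ε → (s2, 11111111111, #)
  ε-move, top #: go to s3, push A# → (s3, 11111111111, A#)
  read 1, top A: go to s0, push ε → (s0, 1111111111, #)
  read 1, top #: go to s1, push A# → (s1, 111111111, A#)
  ε-move, top A: go to s3, push AA → (s3, 111111111, AA#)
  read 1, top A: go to s0, push ε → (s0, 11111111, A#)
  read 1, top A: go to s2, push ε → (s2, 1111111, #)
  ε-move, top #: go to s3, push A# → (s3, 1111111, A#)
  read 1, top A: go to s0, push ε → (s0, 111111, #)
  read 1, top #: go to s1, push A# → (s1, 11111, A#)
  ε-move, top A: go to s3, push AA → (s3, 11111, AA#)
  read 1, top A: go to s0, push ε → (s0, 1111, A#)
  read 1, top A: go to s2, push ε → (s2, 111, #)
  ε-move, top #: go to s3, push A# → (s3, 111, A#)
  read 1, top A: go to s0, push ε → (s0, 11, #)
  read 1, top #: go to s1, push A# → (s1, 1, A#)
  ε-move, top A: go to s3, push AA → (s3, 1, AA#)
  read 1, top A: go to s0, push ε → (s0, ε, A#)
All input consumed; state s0 ∈ F.

Accept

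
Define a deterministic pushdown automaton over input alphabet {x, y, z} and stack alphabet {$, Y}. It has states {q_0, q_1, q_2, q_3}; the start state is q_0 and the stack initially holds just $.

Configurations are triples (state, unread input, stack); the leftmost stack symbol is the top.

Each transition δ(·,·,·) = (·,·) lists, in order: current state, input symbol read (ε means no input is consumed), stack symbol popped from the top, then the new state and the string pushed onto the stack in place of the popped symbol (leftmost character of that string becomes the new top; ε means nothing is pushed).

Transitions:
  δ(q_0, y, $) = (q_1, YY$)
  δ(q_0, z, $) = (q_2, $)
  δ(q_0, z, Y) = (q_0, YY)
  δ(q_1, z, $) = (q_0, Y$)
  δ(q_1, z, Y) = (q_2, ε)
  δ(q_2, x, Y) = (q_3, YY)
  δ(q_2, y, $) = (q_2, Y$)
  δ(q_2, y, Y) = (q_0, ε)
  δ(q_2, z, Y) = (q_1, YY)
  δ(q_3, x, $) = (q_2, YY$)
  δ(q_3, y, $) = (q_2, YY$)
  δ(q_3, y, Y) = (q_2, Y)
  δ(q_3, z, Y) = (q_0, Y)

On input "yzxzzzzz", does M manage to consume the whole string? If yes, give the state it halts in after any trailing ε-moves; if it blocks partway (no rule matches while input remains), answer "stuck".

q_0

(q_0, yzxzzzzz, $)
  read y, top $: go to q_1, push YY$ → (q_1, zxzzzzz, YY$)
  read z, top Y: go to q_2, push ε → (q_2, xzzzzz, Y$)
  read x, top Y: go to q_3, push YY → (q_3, zzzzz, YY$)
  read z, top Y: go to q_0, push Y → (q_0, zzzz, YY$)
  read z, top Y: go to q_0, push YY → (q_0, zzz, YYY$)
  read z, top Y: go to q_0, push YY → (q_0, zz, YYYY$)
  read z, top Y: go to q_0, push YY → (q_0, z, YYYYY$)
  read z, top Y: go to q_0, push YY → (q_0, ε, YYYYYY$)
All input consumed; M is in state q_0.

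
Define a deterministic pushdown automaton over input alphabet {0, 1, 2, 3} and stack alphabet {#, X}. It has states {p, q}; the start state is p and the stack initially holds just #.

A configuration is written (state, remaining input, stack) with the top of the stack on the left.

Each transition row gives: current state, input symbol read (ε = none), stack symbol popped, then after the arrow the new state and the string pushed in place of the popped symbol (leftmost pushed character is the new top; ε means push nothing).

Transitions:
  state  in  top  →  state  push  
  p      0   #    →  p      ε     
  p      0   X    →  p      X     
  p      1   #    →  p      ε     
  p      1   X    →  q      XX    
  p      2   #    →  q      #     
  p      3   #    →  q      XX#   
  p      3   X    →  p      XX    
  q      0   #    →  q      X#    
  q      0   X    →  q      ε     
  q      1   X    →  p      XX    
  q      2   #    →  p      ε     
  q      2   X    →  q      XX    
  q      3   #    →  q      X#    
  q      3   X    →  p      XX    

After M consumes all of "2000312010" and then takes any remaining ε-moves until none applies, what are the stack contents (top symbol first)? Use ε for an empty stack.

(p, 2000312010, #)
  read 2, top #: go to q, push # → (q, 000312010, #)
  read 0, top #: go to q, push X# → (q, 00312010, X#)
  read 0, top X: go to q, push ε → (q, 0312010, #)
  read 0, top #: go to q, push X# → (q, 312010, X#)
  read 3, top X: go to p, push XX → (p, 12010, XX#)
  read 1, top X: go to q, push XX → (q, 2010, XXX#)
  read 2, top X: go to q, push XX → (q, 010, XXXX#)
  read 0, top X: go to q, push ε → (q, 10, XXX#)
  read 1, top X: go to p, push XX → (p, 0, XXXX#)
  read 0, top X: go to p, push X → (p, ε, XXXX#)
All input consumed in state p with stack XXXX#.

XXXX#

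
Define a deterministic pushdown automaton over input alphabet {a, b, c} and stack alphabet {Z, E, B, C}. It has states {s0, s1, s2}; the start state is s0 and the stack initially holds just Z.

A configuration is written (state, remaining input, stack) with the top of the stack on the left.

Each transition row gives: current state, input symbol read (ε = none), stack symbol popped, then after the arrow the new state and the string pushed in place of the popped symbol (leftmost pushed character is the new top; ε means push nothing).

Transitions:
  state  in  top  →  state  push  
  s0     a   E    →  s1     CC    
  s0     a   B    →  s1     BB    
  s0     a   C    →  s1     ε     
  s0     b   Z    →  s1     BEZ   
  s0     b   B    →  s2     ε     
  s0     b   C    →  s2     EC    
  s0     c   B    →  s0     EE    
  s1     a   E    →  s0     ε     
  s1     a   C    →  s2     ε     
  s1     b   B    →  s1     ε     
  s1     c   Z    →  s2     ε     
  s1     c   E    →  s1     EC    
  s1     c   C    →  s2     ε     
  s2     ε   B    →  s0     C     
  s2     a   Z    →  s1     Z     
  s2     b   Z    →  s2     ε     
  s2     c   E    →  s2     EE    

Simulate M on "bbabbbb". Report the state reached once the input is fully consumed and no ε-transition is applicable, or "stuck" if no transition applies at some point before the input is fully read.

(s0, bbabbbb, Z)
  read b, top Z: go to s1, push BEZ → (s1, babbbb, BEZ)
  read b, top B: go to s1, push ε → (s1, abbbb, EZ)
  read a, top E: go to s0, push ε → (s0, bbbb, Z)
  read b, top Z: go to s1, push BEZ → (s1, bbb, BEZ)
  read b, top B: go to s1, push ε → (s1, bb, EZ)
No transition for (s1, b, top E); M blocks with input bb remaining.

stuck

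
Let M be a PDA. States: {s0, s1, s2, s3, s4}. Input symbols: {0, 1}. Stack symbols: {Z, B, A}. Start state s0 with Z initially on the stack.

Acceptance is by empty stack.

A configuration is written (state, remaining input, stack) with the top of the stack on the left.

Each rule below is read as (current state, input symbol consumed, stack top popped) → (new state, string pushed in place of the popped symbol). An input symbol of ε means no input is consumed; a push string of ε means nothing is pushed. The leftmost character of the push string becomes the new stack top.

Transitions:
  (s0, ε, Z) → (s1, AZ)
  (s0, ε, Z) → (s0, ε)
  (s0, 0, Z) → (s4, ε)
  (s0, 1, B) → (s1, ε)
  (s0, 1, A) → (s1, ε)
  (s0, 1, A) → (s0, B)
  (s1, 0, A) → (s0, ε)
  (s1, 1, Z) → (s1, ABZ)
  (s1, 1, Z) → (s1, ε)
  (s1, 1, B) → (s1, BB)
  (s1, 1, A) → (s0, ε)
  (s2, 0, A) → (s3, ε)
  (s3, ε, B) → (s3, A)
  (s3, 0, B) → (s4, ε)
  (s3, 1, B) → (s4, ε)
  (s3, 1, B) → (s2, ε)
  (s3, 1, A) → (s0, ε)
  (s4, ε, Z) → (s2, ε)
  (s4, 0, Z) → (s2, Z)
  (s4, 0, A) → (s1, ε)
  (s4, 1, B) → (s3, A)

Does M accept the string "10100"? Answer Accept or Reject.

Accept

One accepting computation: (s0, 10100, Z) ⊢ (s1, 10100, AZ) ⊢ (s0, 0100, Z) ⊢ (s1, 0100, AZ) ⊢ (s0, 100, Z) ⊢ (s1, 100, AZ) ⊢ (s0, 00, Z) ⊢ (s1, 00, AZ) ⊢ (s0, 0, Z) ⊢ (s4, ε, ε)
All input consumed and the stack is empty.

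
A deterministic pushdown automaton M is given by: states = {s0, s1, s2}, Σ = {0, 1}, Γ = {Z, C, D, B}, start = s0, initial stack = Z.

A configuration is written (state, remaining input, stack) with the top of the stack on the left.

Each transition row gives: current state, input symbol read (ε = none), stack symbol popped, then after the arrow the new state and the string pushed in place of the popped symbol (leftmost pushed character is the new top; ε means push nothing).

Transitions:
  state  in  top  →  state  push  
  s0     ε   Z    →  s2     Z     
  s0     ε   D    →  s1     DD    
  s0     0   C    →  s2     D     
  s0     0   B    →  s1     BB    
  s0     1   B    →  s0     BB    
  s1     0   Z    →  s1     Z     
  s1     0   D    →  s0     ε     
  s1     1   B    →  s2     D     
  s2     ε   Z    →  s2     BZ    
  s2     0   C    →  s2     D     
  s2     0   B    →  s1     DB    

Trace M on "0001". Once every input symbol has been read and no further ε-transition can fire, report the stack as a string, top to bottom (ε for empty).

(s0, 0001, Z) ⊢ (s2, 0001, Z) ⊢ (s2, 0001, BZ) ⊢ (s1, 001, DBZ) ⊢ (s0, 01, BZ) ⊢ (s1, 1, BBZ) ⊢ (s2, ε, DBZ)
All input consumed in state s2 with stack DBZ.

DBZ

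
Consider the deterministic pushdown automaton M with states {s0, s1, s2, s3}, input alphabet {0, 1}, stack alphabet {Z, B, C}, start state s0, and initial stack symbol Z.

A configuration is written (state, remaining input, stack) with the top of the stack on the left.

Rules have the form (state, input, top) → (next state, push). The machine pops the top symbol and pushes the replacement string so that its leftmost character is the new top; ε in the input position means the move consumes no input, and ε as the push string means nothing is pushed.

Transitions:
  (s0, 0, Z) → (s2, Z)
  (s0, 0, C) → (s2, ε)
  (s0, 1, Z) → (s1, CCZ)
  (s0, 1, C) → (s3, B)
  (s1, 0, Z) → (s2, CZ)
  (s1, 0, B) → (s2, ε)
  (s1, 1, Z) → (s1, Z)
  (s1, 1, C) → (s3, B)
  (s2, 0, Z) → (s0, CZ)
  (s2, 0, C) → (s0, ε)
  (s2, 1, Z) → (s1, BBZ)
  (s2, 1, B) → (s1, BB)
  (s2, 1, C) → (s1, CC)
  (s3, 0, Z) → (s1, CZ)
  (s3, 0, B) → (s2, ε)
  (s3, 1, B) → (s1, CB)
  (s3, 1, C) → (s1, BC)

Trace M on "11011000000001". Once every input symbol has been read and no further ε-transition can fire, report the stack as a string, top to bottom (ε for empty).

(s0, 11011000000001, Z)
  read 1, top Z: go to s1, push CCZ → (s1, 1011000000001, CCZ)
  read 1, top C: go to s3, push B → (s3, 011000000001, BCZ)
  read 0, top B: go to s2, push ε → (s2, 11000000001, CZ)
  read 1, top C: go to s1, push CC → (s1, 1000000001, CCZ)
  read 1, top C: go to s3, push B → (s3, 000000001, BCZ)
  read 0, top B: go to s2, push ε → (s2, 00000001, CZ)
  read 0, top C: go to s0, push ε → (s0, 0000001, Z)
  read 0, top Z: go to s2, push Z → (s2, 000001, Z)
  read 0, top Z: go to s0, push CZ → (s0, 00001, CZ)
  read 0, top C: go to s2, push ε → (s2, 0001, Z)
  read 0, top Z: go to s0, push CZ → (s0, 001, CZ)
  read 0, top C: go to s2, push ε → (s2, 01, Z)
  read 0, top Z: go to s0, push CZ → (s0, 1, CZ)
  read 1, top C: go to s3, push B → (s3, ε, BZ)
All input consumed in state s3 with stack BZ.

BZ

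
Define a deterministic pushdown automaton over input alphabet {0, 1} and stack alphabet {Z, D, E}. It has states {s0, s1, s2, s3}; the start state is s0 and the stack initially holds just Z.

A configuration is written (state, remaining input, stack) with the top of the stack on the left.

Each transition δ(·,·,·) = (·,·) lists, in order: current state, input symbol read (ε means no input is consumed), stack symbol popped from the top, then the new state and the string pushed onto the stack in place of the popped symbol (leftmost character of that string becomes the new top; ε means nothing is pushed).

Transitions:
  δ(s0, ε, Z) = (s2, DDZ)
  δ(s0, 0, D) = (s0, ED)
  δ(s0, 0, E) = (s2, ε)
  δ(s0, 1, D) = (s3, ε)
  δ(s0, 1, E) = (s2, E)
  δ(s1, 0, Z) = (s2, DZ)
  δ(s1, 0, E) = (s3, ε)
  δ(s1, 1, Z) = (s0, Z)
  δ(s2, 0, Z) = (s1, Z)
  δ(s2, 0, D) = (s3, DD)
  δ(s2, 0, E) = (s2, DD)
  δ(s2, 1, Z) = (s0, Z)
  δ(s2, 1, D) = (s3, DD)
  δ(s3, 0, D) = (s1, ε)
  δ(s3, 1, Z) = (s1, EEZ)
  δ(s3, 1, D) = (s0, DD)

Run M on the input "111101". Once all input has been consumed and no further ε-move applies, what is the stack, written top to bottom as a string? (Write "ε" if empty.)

EDDDDZ

(s0, 111101, Z)
  ε-move, top Z: go to s2, push DDZ → (s2, 111101, DDZ)
  read 1, top D: go to s3, push DD → (s3, 11101, DDDZ)
  read 1, top D: go to s0, push DD → (s0, 1101, DDDDZ)
  read 1, top D: go to s3, push ε → (s3, 101, DDDZ)
  read 1, top D: go to s0, push DD → (s0, 01, DDDDZ)
  read 0, top D: go to s0, push ED → (s0, 1, EDDDDZ)
  read 1, top E: go to s2, push E → (s2, ε, EDDDDZ)
All input consumed in state s2 with stack EDDDDZ.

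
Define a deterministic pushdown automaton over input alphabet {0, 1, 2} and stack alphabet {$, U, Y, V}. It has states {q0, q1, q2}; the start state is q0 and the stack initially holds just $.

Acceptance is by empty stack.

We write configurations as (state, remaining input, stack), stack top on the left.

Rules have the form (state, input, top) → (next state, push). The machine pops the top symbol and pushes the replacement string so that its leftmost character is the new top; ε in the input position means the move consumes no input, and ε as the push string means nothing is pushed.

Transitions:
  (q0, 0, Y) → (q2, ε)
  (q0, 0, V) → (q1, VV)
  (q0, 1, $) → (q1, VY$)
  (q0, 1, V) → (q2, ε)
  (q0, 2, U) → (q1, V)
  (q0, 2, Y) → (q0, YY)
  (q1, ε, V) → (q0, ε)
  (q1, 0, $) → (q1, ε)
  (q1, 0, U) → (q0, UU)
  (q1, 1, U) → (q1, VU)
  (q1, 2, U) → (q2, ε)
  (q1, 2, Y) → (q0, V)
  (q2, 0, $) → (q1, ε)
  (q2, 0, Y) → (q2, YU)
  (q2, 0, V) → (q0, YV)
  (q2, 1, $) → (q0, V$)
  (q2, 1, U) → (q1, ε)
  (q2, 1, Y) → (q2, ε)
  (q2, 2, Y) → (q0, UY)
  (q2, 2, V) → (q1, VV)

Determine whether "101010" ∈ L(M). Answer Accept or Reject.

(q0, 101010, $)
  read 1, top $: go to q1, push VY$ → (q1, 01010, VY$)
  ε-move, top V: go to q0, push ε → (q0, 01010, Y$)
  read 0, top Y: go to q2, push ε → (q2, 1010, $)
  read 1, top $: go to q0, push V$ → (q0, 010, V$)
  read 0, top V: go to q1, push VV → (q1, 10, VV$)
  ε-move, top V: go to q0, push ε → (q0, 10, V$)
  read 1, top V: go to q2, push ε → (q2, 0, $)
  read 0, top $: go to q1, push ε → (q1, ε, ε)
All input consumed and the stack is empty.

Accept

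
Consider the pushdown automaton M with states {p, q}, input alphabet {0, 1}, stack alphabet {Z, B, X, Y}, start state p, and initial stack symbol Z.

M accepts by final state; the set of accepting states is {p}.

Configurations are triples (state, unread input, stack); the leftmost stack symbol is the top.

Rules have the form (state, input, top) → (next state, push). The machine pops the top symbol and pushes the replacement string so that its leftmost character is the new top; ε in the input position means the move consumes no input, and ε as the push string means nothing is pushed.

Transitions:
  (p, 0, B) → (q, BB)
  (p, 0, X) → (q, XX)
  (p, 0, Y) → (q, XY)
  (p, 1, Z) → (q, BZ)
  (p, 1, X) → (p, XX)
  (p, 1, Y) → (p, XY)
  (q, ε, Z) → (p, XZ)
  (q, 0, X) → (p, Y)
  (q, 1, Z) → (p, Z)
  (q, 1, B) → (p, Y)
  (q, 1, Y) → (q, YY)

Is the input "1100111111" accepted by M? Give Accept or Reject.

Accept

One accepting computation: (p, 1100111111, Z) ⊢ (q, 100111111, BZ) ⊢ (p, 00111111, YZ) ⊢ (q, 0111111, XYZ) ⊢ (p, 111111, YYZ) ⊢ (p, 11111, XYYZ) ⊢ (p, 1111, XXYYZ) ⊢ (p, 111, XXXYYZ) ⊢ (p, 11, XXXXYYZ) ⊢ (p, 1, XXXXXYYZ) ⊢ (p, ε, XXXXXXYYZ)
All input consumed and state p ∈ F.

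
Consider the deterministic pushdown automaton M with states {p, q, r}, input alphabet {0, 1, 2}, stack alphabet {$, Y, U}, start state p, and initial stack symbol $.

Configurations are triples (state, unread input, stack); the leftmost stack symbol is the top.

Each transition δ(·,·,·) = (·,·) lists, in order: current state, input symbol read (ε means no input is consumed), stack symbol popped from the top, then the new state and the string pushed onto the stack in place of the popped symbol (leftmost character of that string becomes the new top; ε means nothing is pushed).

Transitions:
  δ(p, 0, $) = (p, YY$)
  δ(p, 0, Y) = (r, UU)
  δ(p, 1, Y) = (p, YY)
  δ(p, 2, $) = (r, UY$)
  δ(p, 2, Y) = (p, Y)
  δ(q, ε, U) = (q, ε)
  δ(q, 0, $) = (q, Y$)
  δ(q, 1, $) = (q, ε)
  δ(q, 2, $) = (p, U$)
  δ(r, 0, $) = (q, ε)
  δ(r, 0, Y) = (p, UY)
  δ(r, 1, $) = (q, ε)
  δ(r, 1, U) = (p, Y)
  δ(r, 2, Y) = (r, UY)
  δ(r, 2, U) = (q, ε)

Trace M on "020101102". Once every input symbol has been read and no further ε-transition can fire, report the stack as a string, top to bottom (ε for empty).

YUUY$

(p, 020101102, $)
  read 0, top $: go to p, push YY$ → (p, 20101102, YY$)
  read 2, top Y: go to p, push Y → (p, 0101102, YY$)
  read 0, top Y: go to r, push UU → (r, 101102, UUY$)
  read 1, top U: go to p, push Y → (p, 01102, YUY$)
  read 0, top Y: go to r, push UU → (r, 1102, UUUY$)
  read 1, top U: go to p, push Y → (p, 102, YUUY$)
  read 1, top Y: go to p, push YY → (p, 02, YYUUY$)
  read 0, top Y: go to r, push UU → (r, 2, UUYUUY$)
  read 2, top U: go to q, push ε → (q, ε, UYUUY$)
  ε-move, top U: go to q, push ε → (q, ε, YUUY$)
All input consumed in state q with stack YUUY$.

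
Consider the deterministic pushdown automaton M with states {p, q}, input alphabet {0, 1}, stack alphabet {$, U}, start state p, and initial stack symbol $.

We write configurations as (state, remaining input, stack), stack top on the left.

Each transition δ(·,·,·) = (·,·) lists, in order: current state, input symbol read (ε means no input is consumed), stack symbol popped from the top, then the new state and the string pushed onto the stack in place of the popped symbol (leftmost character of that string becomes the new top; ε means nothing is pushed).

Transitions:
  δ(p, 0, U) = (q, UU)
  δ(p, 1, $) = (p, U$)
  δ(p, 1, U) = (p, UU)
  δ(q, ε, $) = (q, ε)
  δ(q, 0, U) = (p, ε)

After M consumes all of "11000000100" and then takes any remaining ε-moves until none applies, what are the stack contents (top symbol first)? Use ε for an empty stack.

(p, 11000000100, $)
  read 1, top $: go to p, push U$ → (p, 1000000100, U$)
  read 1, top U: go to p, push UU → (p, 000000100, UU$)
  read 0, top U: go to q, push UU → (q, 00000100, UUU$)
  read 0, top U: go to p, push ε → (p, 0000100, UU$)
  read 0, top U: go to q, push UU → (q, 000100, UUU$)
  read 0, top U: go to p, push ε → (p, 00100, UU$)
  read 0, top U: go to q, push UU → (q, 0100, UUU$)
  read 0, top U: go to p, push ε → (p, 100, UU$)
  read 1, top U: go to p, push UU → (p, 00, UUU$)
  read 0, top U: go to q, push UU → (q, 0, UUUU$)
  read 0, top U: go to p, push ε → (p, ε, UUU$)
All input consumed in state p with stack UUU$.

UUU$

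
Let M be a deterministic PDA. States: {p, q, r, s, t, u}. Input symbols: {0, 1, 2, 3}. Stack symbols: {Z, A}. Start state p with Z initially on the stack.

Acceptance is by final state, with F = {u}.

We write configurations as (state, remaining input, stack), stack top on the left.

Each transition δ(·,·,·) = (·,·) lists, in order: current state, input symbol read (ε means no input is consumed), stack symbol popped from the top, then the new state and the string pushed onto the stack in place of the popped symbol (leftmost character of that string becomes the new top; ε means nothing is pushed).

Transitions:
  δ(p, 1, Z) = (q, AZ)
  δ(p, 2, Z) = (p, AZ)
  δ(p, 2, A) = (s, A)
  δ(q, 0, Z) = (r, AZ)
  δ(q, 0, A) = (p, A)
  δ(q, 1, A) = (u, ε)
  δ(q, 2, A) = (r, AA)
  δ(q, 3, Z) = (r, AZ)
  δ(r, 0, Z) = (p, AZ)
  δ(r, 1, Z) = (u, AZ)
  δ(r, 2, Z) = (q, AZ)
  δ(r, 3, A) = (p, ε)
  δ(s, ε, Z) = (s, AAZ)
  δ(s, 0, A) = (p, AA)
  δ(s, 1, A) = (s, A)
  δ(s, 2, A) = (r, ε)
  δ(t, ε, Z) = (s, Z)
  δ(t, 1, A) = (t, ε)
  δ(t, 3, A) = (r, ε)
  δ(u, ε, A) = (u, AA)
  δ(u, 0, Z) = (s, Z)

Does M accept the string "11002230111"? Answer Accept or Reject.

Reject

(p, 11002230111, Z)
  read 1, top Z: go to q, push AZ → (q, 1002230111, AZ)
  read 1, top A: go to u, push ε → (u, 002230111, Z)
  read 0, top Z: go to s, push Z → (s, 02230111, Z)
  ε-move, top Z: go to s, push AAZ → (s, 02230111, AAZ)
  read 0, top A: go to p, push AA → (p, 2230111, AAAZ)
  read 2, top A: go to s, push A → (s, 230111, AAAZ)
  read 2, top A: go to r, push ε → (r, 30111, AAZ)
  read 3, top A: go to p, push ε → (p, 0111, AZ)
No transition applies at (p, 0111, AZ); input not fully consumed.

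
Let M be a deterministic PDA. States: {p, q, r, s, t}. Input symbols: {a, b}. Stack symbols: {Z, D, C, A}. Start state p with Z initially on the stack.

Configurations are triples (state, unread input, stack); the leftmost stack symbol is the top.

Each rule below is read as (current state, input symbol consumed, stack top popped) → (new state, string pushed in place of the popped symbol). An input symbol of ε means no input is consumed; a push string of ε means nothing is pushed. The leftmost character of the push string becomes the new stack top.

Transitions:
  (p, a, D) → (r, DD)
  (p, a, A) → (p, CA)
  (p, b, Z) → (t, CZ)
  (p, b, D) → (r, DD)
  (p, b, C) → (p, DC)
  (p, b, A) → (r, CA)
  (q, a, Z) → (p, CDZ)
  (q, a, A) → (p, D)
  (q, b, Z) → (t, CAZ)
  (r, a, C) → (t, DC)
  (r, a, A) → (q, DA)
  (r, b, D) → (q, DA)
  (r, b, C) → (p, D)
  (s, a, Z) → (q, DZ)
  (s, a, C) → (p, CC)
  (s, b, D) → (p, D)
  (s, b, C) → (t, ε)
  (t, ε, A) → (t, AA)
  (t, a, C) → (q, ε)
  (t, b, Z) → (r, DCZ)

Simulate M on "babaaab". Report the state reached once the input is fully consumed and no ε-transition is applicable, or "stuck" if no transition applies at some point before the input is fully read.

q

(p, babaaab, Z) ⊢ (t, abaaab, CZ) ⊢ (q, baaab, Z) ⊢ (t, aaab, CAZ) ⊢ (q, aab, AZ) ⊢ (p, ab, DZ) ⊢ (r, b, DDZ) ⊢ (q, ε, DADZ)
All input consumed; M is in state q.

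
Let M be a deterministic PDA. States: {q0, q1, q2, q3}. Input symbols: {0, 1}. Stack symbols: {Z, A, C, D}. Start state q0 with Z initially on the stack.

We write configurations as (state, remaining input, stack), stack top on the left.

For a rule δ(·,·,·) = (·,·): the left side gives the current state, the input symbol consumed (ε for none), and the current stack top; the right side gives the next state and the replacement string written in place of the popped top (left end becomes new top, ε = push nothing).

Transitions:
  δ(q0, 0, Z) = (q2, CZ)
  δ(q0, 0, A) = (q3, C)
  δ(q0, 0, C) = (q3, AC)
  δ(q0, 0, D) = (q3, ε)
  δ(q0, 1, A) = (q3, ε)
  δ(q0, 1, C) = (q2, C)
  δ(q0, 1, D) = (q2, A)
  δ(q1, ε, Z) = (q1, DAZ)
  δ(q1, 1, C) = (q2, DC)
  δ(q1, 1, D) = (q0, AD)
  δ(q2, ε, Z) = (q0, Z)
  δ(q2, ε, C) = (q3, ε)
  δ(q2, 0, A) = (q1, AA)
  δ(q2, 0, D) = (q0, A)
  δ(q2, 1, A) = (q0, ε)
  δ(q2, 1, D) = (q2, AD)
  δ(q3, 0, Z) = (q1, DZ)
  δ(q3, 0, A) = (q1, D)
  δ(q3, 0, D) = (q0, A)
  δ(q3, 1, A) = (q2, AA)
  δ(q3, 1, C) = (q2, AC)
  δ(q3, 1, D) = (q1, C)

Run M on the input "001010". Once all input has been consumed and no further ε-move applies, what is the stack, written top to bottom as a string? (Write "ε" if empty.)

(q0, 001010, Z)
  read 0, top Z: go to q2, push CZ → (q2, 01010, CZ)
  ε-move, top C: go to q3, push ε → (q3, 01010, Z)
  read 0, top Z: go to q1, push DZ → (q1, 1010, DZ)
  read 1, top D: go to q0, push AD → (q0, 010, ADZ)
  read 0, top A: go to q3, push C → (q3, 10, CDZ)
  read 1, top C: go to q2, push AC → (q2, 0, ACDZ)
  read 0, top A: go to q1, push AA → (q1, ε, AACDZ)
All input consumed in state q1 with stack AACDZ.

AACDZ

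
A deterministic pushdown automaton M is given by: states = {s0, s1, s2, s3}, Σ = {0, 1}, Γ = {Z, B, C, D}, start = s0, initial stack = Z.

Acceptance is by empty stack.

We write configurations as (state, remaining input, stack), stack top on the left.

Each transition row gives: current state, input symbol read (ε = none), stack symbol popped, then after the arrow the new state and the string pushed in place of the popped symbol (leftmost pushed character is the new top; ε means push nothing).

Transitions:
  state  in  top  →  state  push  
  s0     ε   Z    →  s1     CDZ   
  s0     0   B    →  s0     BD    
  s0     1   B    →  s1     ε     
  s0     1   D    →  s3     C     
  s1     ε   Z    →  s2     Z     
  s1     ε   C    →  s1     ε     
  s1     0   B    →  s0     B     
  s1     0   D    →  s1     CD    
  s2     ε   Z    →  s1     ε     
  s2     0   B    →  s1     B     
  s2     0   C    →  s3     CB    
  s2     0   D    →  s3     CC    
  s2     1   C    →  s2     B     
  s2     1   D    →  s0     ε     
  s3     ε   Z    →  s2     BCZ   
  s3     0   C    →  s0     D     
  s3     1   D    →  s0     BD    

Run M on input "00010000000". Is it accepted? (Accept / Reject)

Reject

(s0, 00010000000, Z)
  ε-move, top Z: go to s1, push CDZ → (s1, 00010000000, CDZ)
  ε-move, top C: go to s1, push ε → (s1, 00010000000, DZ)
  read 0, top D: go to s1, push CD → (s1, 0010000000, CDZ)
  ε-move, top C: go to s1, push ε → (s1, 0010000000, DZ)
  read 0, top D: go to s1, push CD → (s1, 010000000, CDZ)
  ε-move, top C: go to s1, push ε → (s1, 010000000, DZ)
  read 0, top D: go to s1, push CD → (s1, 10000000, CDZ)
  ε-move, top C: go to s1, push ε → (s1, 10000000, DZ)
No transition applies at (s1, 10000000, DZ); input not fully consumed.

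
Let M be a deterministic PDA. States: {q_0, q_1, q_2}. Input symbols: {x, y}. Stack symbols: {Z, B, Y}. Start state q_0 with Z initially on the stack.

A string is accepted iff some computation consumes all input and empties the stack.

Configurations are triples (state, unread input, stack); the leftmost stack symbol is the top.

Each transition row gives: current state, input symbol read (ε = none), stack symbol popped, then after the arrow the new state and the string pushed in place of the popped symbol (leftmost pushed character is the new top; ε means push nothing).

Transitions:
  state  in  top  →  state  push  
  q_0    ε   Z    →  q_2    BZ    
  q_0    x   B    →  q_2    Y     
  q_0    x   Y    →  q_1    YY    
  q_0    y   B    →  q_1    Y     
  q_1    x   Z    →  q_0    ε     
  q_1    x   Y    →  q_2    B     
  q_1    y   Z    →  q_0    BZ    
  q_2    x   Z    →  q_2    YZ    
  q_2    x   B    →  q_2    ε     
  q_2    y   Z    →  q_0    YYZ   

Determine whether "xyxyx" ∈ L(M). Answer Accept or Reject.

(q_0, xyxyx, Z)
  ε-move, top Z: go to q_2, push BZ → (q_2, xyxyx, BZ)
  read x, top B: go to q_2, push ε → (q_2, yxyx, Z)
  read y, top Z: go to q_0, push YYZ → (q_0, xyx, YYZ)
  read x, top Y: go to q_1, push YY → (q_1, yx, YYYZ)
No transition applies at (q_1, yx, YYYZ); input not fully consumed.

Reject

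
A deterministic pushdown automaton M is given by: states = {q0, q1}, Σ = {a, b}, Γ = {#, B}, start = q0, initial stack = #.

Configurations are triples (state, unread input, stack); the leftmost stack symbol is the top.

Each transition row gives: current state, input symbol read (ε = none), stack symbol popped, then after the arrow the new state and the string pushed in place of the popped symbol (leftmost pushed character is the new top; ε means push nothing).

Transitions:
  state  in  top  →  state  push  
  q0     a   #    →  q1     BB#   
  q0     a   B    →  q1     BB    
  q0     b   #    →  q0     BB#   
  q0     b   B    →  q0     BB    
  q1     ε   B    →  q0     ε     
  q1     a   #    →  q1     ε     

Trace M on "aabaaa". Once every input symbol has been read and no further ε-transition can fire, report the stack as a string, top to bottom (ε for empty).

(q0, aabaaa, #) ⊢ (q1, abaaa, BB#) ⊢ (q0, abaaa, B#) ⊢ (q1, baaa, BB#) ⊢ (q0, baaa, B#) ⊢ (q0, aaa, BB#) ⊢ (q1, aa, BBB#) ⊢ (q0, aa, BB#) ⊢ (q1, a, BBB#) ⊢ (q0, a, BB#) ⊢ (q1, ε, BBB#) ⊢ (q0, ε, BB#)
All input consumed in state q0 with stack BB#.

BB#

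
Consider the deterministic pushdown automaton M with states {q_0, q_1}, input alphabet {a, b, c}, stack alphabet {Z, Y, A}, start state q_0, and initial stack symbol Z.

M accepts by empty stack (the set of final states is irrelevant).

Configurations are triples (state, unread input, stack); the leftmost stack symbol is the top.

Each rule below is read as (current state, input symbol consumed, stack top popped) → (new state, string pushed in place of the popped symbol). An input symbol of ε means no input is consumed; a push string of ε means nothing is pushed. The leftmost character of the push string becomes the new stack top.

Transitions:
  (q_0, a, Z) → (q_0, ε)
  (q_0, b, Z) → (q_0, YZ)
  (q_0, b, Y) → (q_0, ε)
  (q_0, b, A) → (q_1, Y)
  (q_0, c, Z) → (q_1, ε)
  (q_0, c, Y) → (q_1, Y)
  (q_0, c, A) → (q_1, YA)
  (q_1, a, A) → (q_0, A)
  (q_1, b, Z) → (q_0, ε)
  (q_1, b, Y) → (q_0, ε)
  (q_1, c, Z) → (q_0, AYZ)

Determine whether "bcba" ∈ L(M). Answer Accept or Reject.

Accept

(q_0, bcba, Z) ⊢ (q_0, cba, YZ) ⊢ (q_1, ba, YZ) ⊢ (q_0, a, Z) ⊢ (q_0, ε, ε)
All input consumed and the stack is empty.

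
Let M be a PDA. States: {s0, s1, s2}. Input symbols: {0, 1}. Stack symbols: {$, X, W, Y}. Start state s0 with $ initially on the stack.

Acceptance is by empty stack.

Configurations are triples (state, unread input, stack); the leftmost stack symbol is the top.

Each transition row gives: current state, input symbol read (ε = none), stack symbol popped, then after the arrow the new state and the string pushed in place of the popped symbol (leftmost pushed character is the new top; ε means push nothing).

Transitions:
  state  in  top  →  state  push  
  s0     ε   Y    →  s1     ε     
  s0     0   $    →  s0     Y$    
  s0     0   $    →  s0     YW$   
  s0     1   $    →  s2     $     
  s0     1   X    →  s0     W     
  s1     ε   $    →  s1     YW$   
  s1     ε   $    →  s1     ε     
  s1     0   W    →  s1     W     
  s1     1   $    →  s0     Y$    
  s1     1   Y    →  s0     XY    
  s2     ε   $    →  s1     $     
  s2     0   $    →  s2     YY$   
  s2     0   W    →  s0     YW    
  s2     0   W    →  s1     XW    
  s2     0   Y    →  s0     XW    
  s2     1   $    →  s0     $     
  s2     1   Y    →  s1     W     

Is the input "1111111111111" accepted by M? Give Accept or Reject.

Accept

One accepting computation: (s0, 1111111111111, $) ⊢ (s2, 111111111111, $) ⊢ (s0, 11111111111, $) ⊢ (s2, 1111111111, $) ⊢ (s0, 111111111, $) ⊢ (s2, 11111111, $) ⊢ (s0, 1111111, $) ⊢ (s2, 111111, $) ⊢ (s0, 11111, $) ⊢ (s2, 1111, $) ⊢ (s0, 111, $) ⊢ (s2, 11, $) ⊢ (s0, 1, $) ⊢ (s2, ε, $) ⊢ (s1, ε, $) ⊢ (s1, ε, ε)
All input consumed and the stack is empty.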